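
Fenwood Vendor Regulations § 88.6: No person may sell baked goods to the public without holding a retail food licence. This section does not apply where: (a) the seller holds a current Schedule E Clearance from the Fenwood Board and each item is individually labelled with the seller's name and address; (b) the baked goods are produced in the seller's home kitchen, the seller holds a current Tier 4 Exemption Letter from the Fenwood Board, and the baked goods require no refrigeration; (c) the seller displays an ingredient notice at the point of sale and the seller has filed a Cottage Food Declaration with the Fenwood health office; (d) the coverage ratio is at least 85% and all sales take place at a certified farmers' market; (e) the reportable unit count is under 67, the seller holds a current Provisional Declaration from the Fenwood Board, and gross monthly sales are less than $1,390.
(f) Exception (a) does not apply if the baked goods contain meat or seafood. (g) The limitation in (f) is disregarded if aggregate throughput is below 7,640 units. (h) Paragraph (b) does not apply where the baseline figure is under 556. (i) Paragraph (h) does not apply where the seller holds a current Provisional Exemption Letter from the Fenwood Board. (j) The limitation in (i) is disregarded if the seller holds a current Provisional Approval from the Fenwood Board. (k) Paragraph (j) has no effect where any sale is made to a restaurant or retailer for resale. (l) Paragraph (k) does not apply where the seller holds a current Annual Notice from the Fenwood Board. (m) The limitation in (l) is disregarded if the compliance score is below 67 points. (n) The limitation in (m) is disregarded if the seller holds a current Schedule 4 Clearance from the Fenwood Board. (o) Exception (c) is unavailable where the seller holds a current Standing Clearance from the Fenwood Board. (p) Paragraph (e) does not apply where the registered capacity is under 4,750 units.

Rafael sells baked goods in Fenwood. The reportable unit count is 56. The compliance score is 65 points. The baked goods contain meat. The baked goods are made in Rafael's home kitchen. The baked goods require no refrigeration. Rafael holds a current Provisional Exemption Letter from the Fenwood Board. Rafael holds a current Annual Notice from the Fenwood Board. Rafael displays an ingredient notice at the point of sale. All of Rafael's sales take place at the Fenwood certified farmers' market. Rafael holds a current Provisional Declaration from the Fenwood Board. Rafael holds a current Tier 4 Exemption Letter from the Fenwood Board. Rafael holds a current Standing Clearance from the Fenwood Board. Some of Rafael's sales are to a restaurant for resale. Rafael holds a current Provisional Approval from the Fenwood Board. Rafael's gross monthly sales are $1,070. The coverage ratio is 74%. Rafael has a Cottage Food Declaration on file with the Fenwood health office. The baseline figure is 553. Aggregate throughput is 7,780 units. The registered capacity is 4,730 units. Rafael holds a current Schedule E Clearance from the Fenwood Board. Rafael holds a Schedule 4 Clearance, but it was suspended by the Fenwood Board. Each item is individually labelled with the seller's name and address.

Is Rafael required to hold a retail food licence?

Exception (a)'s conditions are all satisfied: a current Schedule E Clearance is held; items are individually labelled. But applying paragraphs (f)–(g): (f) operates against (a): the baked goods contain meat. (g), which would lift (f), is not engaged — aggregate throughput is 7,780 units, not below 7,640 units. (a) is therefore removed.
All of (b)'s requirements are met (the baked goods are home-kitchen produced; a current Tier 4 Exemption Letter is held; the baked goods are shelf-stable). Under paragraphs (h)–(n): (h) would limit (b) — the baseline figure is 553, under the 556 limit — but (i) sets (h) aside: (i) operates against (h): a current Provisional Exemption Letter is held. (j) would limit (i) — a current Provisional Approval is held — but (k) sets (j) aside: (k) is triggered — some sales are to a restaurant for resale. (l) would limit (k) — a current Annual Notice is held — but (m) sets (l) aside: (m) applies — the compliance score is 65 points, below the 67 points limit. (n), which would lift (m), is not engaged — the Schedule 4 Clearance is not current. (b) remains available.
Exception (c): an ingredient notice is displayed; a Cottage Food Declaration is on file — every condition holds. But applying paragraph (o): (o) operates against (c): a current Standing Clearance is held. (c) is therefore removed.
Exception (d) does not apply: the coverage ratio is 74%, short of 85%.
Exception (e) is satisfied on its face — the reportable unit count is 56, under the 67 limit; a current Provisional Declaration is held; gross monthly sales are $1,070, less than the $1,390 limit. But applying paragraph (p): (p) operates against (e): the registered capacity is 4,730 units, under the 4,750 units limit. (e) is therefore removed.

No — exception (b) applies; Rafael is not required to hold a retail food licence.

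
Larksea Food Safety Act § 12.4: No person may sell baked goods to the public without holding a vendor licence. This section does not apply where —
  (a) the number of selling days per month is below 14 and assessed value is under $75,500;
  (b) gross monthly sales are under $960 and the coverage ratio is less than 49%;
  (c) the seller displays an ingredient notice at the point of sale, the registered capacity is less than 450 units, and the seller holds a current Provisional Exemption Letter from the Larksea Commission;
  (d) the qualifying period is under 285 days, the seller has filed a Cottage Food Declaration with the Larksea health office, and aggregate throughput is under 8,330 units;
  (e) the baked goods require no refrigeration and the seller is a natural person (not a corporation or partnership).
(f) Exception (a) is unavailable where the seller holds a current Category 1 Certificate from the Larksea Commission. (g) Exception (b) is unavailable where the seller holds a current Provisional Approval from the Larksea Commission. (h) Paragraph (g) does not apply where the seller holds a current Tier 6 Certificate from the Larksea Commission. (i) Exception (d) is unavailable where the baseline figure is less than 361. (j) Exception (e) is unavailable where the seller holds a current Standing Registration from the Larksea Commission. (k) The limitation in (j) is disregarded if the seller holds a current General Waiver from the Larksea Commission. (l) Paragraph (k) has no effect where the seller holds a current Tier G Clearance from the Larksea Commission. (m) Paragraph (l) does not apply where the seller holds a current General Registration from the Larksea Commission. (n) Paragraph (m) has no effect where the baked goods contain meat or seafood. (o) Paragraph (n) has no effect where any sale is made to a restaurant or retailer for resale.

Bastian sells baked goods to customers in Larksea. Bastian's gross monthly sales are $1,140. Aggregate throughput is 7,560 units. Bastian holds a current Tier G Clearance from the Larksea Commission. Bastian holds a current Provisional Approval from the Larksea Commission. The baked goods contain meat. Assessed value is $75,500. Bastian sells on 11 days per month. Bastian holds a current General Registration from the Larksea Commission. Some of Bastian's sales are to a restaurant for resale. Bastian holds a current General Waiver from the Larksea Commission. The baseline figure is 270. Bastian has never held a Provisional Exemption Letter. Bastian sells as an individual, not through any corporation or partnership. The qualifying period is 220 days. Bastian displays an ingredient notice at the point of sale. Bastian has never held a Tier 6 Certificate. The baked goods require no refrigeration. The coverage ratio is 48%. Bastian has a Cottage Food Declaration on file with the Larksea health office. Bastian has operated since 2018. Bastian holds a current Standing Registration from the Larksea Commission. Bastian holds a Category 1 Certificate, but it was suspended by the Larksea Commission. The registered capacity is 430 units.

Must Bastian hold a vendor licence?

No — exception (e) applies; Bastian is not required to hold a vendor licence.

Exception (a) does not apply: assessed value is $75,500, not under $75,500.
Exception (b) does not apply: gross monthly sales are $1,140, not under $960.
Exception (c) does not apply: no current Provisional Exemption Letter is held.
Exception (d): the qualifying period is 220 days, under the 285 days limit; a Cottage Food Declaration is on file; aggregate throughput is 7,560 units, under the 8,330 units limit — every condition holds. However, paragraph (i) must be considered: (i) operates against (d): the baseline figure is 270, less than the 361 limit. (d) is therefore removed.
Exception (e)'s conditions are all satisfied: the baked goods are shelf-stable; the seller is a natural person. Considering the limiting provisions: (j) is triggered (a current Standing Registration is held), but is itself disapplied by (k): (k) operates against (j): a current General Waiver is held. (l) would limit (k) — a current Tier G Clearance is held — but (m) sets (l) aside: (m) is engaged — a current General Registration is held. (n) would limit (m) — the baked goods contain meat — but (o) sets (n) aside: (o) is triggered — some sales are to a restaurant for resale. (e) remains available.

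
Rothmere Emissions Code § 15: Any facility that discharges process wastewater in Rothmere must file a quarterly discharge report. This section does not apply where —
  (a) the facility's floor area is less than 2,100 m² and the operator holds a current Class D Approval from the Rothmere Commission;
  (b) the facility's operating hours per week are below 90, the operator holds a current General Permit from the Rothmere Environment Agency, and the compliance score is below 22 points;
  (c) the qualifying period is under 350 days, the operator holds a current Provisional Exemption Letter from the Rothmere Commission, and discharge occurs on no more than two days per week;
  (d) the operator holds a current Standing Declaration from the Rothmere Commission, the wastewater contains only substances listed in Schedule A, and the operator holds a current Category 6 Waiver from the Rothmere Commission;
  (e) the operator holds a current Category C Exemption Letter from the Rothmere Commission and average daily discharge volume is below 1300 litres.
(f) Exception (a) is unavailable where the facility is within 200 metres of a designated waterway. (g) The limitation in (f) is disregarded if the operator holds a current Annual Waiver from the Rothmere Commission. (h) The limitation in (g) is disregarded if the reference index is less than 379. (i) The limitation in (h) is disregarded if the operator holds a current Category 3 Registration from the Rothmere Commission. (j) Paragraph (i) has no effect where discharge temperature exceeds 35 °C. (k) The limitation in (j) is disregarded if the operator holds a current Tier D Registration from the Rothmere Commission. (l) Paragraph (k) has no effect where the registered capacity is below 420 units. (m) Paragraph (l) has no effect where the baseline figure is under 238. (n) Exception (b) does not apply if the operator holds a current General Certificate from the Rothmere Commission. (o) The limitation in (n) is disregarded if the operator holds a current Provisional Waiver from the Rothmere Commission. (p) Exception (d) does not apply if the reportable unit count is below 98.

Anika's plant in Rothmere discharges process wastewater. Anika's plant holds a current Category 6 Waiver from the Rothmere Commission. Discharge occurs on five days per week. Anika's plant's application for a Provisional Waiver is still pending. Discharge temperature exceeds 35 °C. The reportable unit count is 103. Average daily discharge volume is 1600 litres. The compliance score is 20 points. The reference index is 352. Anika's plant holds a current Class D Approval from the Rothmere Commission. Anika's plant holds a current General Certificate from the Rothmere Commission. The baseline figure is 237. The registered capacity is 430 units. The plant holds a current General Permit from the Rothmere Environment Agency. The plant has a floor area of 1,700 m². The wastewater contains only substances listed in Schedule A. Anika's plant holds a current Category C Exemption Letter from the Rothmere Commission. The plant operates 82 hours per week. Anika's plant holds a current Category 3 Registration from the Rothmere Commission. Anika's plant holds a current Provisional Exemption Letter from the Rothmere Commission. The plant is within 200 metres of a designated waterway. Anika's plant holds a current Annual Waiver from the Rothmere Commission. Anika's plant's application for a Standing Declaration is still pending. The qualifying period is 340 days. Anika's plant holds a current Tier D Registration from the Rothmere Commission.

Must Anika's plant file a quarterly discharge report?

All of (a)'s requirements are met (the facility's floor area is 1,700 m², less than the 2,100 m² limit; a current Class D Approval is held). As to paragraphs (f)–(m): (f) would limit (a) — the plant is within 200 m of a designated waterway — but (g) sets (f) aside: (g) operates against (f): a current Annual Waiver is held. (h) is engaged (the reference index is 352, less than the 379 limit), but is displaced by (i): (i) is engaged — a current Category 3 Registration is held. (j) would limit (i) — discharge temperature exceeds 35 °C — but (k) sets (j) aside: (k) operates — a current Tier D Registration is held. (l), which would lift (k), is not engaged — the registered capacity is 430 units, not below 420 units. So (a) applies.
Exception (b): the facility's operating hours per week are 82, below the 90 limit; a current General Permit is held; the compliance score is 20 points, below the 22 points limit — every condition holds. But: (n) is triggered — a current General Certificate is held. (o) is not engaged (there is no Provisional Waiver in force), so (n) stands. (b) is therefore removed.
Exception (c) does not apply: discharge occurs on five days per week.
Exception (d) does not apply: the Standing Declaration is not current.
Exception (e) requires that average daily discharge volume is below 1300 litres; but average daily discharge volume is 1600 litres, not below 1300 litres, so (e) is unavailable.

No — exception (a) applies; Anika's plant is not required to file a quarterly discharge report.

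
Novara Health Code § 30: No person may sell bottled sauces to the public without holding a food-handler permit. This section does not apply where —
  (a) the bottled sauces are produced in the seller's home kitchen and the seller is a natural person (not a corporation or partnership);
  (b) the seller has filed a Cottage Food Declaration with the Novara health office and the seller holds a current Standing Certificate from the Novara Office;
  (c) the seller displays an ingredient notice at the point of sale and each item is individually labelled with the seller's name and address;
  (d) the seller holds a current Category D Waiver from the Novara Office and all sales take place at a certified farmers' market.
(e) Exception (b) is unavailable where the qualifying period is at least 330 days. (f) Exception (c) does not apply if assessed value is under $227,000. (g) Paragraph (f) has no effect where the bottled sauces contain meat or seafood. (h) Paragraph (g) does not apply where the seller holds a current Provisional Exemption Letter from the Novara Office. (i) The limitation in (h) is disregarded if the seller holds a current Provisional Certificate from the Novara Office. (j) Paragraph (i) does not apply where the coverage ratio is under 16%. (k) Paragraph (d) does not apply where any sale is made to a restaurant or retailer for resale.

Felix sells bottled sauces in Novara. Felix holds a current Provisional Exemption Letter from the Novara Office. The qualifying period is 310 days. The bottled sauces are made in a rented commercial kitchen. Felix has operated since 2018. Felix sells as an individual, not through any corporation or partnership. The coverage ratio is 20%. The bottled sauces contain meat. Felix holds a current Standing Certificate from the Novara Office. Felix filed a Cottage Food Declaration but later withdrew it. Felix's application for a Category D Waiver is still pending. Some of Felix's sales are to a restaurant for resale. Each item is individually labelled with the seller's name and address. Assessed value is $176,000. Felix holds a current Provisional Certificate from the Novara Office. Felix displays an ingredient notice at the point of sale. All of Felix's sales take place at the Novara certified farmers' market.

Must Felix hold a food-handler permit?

Exception (a) does not apply: the bottled sauces are made in a commercial kitchen, not a home kitchen.
Exception (b) fails — the Cottage Food Declaration was withdrawn.
Exception (c) is satisfied on its face — an ingredient notice is displayed; items are individually labelled. As to paragraphs (f)–(j): (f) would limit (c) — assessed value is $176,000, under the $227,000 limit — but (g) sets (f) aside: (g) operates against (f): the bottled sauces contain meat. (h) would limit (g) — a current Provisional Exemption Letter is held — but (i) sets (h) aside: (i) is triggered — a current Provisional Certificate is held. (j), which would lift (i), is inapplicable — the coverage ratio is 20%, not under 16%. Exception (c) stands.
Exception (d) fails — no current Category D Waiver is held.

No — exception (c) applies; Felix is not required to hold a food-handler permit.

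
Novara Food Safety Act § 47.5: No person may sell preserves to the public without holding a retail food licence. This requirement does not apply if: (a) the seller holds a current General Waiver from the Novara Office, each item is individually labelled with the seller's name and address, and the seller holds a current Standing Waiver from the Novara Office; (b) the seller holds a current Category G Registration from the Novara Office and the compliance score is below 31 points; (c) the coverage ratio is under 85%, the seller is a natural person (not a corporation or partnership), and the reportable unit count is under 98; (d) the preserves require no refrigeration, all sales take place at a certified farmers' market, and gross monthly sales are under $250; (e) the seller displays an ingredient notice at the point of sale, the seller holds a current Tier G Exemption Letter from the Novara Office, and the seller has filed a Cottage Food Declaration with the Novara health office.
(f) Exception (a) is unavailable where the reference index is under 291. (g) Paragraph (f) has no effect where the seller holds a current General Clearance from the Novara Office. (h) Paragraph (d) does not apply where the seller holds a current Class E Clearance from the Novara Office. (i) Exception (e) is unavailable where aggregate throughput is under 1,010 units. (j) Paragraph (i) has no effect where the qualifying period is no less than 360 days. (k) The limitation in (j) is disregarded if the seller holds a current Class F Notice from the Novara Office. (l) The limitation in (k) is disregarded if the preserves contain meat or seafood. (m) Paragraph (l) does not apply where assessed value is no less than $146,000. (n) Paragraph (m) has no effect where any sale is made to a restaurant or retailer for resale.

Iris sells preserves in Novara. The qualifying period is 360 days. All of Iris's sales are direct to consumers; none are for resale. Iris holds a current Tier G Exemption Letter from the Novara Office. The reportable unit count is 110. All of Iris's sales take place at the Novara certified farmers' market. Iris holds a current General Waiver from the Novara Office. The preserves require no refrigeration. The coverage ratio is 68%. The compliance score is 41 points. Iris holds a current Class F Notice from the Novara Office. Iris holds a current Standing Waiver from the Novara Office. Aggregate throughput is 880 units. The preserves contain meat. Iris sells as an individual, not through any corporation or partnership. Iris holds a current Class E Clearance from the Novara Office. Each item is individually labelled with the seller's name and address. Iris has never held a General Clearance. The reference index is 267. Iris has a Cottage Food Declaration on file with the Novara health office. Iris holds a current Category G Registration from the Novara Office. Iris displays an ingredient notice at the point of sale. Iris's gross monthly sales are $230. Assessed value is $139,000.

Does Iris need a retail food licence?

No — exception (e) applies; Iris is not required to hold a retail food licence.

Exception (a): a current General Waiver is held; items are individually labelled; a current Standing Waiver is held — every condition holds. However, paragraphs (f)–(g) must be considered: (f) is engaged — the reference index is 267, under the 291 limit. (g) is inapplicable (no current General Clearance is held), so (f) stands. So (a) is unavailable.
Exception (b) fails — the compliance score is 41 points, not below 31 points.
Exception (c) fails — the reportable unit count is 110, not under 98.
Exception (d) is satisfied on its face — the preserves are shelf-stable; all sales are at a certified farmers' market; gross monthly sales are $230, under the $250 limit. But applying paragraph (h): (h) is triggered — a current Class E Clearance is held. (d) is therefore removed.
Exception (e): an ingredient notice is displayed; a current Tier G Exemption Letter is held; a Cottage Food Declaration is on file — every condition holds. Under paragraphs (i)–(n): (i) is engaged (aggregate throughput is 880 units, under the 1,010 units limit), but is itself disapplied by (j): (j) is engaged — the qualifying period is 360 days, meeting the 360 days threshold. (k) is triggered (a current Class F Notice is held), but is set aside by (l): (l) operates against (k): the preserves contain meat. (m), which would lift (l), does not operate here — assessed value is $139,000, short of $146,000. Exception (e) stands.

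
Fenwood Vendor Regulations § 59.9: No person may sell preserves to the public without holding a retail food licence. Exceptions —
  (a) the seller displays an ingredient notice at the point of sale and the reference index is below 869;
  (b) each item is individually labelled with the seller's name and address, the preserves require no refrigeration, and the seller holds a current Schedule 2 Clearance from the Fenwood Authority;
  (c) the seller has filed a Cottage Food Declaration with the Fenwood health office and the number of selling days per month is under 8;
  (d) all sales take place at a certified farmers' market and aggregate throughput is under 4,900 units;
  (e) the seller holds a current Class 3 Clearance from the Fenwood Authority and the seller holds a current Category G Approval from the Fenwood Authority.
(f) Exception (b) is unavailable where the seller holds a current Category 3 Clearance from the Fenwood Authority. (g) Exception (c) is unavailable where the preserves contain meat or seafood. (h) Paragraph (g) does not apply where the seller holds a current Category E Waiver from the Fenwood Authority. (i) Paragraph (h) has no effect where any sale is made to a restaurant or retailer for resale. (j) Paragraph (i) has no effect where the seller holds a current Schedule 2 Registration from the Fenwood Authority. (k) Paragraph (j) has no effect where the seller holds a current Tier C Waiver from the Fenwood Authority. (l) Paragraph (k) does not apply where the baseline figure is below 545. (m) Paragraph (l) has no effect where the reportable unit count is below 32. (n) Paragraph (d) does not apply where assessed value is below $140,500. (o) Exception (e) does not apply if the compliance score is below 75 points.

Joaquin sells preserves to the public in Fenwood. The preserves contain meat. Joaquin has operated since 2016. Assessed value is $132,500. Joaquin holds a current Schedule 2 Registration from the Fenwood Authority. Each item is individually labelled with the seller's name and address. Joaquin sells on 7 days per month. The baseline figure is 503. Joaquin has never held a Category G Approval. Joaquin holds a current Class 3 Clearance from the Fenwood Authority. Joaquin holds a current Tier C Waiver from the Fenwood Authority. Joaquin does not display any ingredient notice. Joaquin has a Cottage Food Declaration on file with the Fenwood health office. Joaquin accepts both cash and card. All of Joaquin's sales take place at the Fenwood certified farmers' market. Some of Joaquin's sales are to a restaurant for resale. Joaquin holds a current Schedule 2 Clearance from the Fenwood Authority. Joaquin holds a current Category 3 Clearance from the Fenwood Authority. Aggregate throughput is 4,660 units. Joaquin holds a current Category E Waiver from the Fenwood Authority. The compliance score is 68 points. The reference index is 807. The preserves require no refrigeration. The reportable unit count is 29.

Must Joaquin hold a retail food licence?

Exception (a) does not apply: no ingredient notice is displayed.
Exception (b)'s conditions are all satisfied: items are individually labelled; the preserves are shelf-stable; a current Schedule 2 Clearance is held. However, paragraph (f) must be considered: (f) is triggered — a current Category 3 Clearance is held. So (b) is unavailable.
Exception (c): a Cottage Food Declaration is on file; the number of selling days per month is 7, under the 8 limit — every condition holds. However, paragraphs (g)–(m) must be considered: (g) is engaged — the preserves contain meat. (h) would limit (g) — a current Category E Waiver is held — but (i) sets (h) aside: (i) operates — some sales are to a restaurant for resale. (j) would limit (i) — a current Schedule 2 Registration is held — but (k) sets (j) aside: (k) operates against (j): a current Tier C Waiver is held. (l) is engaged (the baseline figure is 503, below the 545 limit), but is overridden by (m): (m) is triggered — the reportable unit count is 29, below the 32 limit. (c) is therefore removed.
Exception (d)'s conditions are all satisfied: all sales are at a certified farmers' market; aggregate throughput is 4,660 units, under the 4,900 units limit. But applying paragraph (n): (n) operates against (d): assessed value is $132,500, below the $140,500 limit. So (d) is unavailable.
Exception (e) requires that the seller holds a current Category G Approval from the Fenwood Authority; but the Category G Approval is not current, so (e) is unavailable.
Every exception is unavailable, so the rule governs.

Yes — Joaquin must hold a retail food licence.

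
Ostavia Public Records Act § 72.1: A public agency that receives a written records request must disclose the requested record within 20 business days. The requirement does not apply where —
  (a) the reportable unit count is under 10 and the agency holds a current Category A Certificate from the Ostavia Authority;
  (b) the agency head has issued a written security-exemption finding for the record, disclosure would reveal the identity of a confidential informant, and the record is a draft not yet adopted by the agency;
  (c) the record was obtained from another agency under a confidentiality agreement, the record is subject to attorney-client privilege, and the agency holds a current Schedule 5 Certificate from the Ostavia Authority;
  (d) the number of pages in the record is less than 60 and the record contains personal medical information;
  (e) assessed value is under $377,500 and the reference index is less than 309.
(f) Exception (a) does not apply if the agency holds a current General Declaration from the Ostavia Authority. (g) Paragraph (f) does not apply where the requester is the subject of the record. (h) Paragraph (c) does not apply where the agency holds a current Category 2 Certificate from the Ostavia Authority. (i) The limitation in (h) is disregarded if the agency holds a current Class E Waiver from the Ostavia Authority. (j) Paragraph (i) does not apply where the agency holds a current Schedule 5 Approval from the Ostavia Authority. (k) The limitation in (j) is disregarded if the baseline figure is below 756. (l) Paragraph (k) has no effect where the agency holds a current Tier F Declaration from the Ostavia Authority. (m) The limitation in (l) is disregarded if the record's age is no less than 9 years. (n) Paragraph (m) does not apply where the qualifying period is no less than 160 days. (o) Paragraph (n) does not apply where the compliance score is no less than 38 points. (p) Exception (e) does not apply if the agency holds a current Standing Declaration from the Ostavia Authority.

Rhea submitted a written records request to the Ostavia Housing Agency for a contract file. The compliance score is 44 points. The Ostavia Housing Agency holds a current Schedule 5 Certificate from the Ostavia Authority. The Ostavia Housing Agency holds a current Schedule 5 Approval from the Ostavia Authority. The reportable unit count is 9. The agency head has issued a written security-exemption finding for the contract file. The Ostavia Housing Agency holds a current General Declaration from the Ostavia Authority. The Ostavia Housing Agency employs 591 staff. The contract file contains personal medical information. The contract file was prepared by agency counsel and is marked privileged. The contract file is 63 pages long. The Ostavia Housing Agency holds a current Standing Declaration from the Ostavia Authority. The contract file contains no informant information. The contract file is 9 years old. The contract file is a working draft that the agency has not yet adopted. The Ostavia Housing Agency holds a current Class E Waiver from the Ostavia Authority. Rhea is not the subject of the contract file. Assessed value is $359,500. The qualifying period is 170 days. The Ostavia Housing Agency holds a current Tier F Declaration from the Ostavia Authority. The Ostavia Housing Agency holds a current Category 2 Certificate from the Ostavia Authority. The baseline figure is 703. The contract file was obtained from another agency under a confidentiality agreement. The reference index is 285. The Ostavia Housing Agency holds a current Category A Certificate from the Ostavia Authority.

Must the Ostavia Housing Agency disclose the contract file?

No — exception (c) applies; the Ostavia Housing Agency is not required to disclose the contract file.

All of (a)'s requirements are met (the reportable unit count is 9, under the 10 limit; a current Category A Certificate is held). However, paragraphs (f)–(g) must be considered: (f) is triggered — a current General Declaration is held. (g), which would lift (f), is not triggered — Rhea is not the subject of the contract file. (a) is therefore removed.
Exception (b) requires that disclosure would reveal the identity of a confidential informant; but the contract file contains no informant information, so (b) is unavailable.
Exception (c)'s conditions are all satisfied: the contract file was obtained under a confidentiality agreement; the contract file is privileged; a current Schedule 5 Certificate is held. Applying paragraphs (h)–(o): (h) is engaged (a current Category 2 Certificate is held), but is displaced by (i): (i) operates against (h): a current Class E Waiver is held. (j) applies (a current Schedule 5 Approval is held), but is set aside by (k): (k) is triggered — the baseline figure is 703, below the 756 limit. (l) operates (a current Tier F Declaration is held), but is itself disapplied by (m): (m) operates against (l): the record's age is 9 years, meeting the 9 years threshold. (n) is triggered (the qualifying period is 170 days, meeting the 160 days threshold), but is itself disapplied by (o): (o) is engaged — the compliance score is 44 points, meeting the 38 points threshold. So (c) applies.
Exception (d) does not apply: the number of pages in the record is 63, not less than 60.
Exception (e): assessed value is $359,500, under the $377,500 limit; the reference index is 285, less than the 309 limit — every condition holds. But: (p) applies — a current Standing Declaration is held. (e) is therefore removed.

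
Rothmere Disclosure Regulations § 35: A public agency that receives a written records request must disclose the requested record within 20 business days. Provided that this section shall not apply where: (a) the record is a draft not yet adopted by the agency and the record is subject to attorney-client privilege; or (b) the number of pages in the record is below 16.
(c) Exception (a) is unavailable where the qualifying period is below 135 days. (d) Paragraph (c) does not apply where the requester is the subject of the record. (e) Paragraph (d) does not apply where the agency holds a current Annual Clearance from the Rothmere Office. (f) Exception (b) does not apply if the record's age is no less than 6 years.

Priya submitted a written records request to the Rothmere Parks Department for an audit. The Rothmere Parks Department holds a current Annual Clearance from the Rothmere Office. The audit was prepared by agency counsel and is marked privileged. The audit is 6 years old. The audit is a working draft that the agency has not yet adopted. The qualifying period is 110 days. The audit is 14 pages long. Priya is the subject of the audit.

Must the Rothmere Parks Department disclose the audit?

Yes — the Rothmere Parks Department must disclose the audit.

Exception (a): the audit is an unadopted draft; the audit is privileged — every condition holds. Turning to paragraphs (c)–(e): (c) is engaged — the qualifying period is 110 days, below the 135 days limit. (d) would limit (c) — Priya is the subject of the audit — but (e) sets (d) aside: (e) operates against (d): a current Annual Clearance is held. Exception (a) does not apply.
Exception (b): the number of pages in the record is 14, below the 16 limit — every condition holds. But: (f) applies — the record's age is 6 years, meeting the 6 years threshold. So (b) is unavailable.
No exception is made out. the Rothmere Parks Department falls within the general rule.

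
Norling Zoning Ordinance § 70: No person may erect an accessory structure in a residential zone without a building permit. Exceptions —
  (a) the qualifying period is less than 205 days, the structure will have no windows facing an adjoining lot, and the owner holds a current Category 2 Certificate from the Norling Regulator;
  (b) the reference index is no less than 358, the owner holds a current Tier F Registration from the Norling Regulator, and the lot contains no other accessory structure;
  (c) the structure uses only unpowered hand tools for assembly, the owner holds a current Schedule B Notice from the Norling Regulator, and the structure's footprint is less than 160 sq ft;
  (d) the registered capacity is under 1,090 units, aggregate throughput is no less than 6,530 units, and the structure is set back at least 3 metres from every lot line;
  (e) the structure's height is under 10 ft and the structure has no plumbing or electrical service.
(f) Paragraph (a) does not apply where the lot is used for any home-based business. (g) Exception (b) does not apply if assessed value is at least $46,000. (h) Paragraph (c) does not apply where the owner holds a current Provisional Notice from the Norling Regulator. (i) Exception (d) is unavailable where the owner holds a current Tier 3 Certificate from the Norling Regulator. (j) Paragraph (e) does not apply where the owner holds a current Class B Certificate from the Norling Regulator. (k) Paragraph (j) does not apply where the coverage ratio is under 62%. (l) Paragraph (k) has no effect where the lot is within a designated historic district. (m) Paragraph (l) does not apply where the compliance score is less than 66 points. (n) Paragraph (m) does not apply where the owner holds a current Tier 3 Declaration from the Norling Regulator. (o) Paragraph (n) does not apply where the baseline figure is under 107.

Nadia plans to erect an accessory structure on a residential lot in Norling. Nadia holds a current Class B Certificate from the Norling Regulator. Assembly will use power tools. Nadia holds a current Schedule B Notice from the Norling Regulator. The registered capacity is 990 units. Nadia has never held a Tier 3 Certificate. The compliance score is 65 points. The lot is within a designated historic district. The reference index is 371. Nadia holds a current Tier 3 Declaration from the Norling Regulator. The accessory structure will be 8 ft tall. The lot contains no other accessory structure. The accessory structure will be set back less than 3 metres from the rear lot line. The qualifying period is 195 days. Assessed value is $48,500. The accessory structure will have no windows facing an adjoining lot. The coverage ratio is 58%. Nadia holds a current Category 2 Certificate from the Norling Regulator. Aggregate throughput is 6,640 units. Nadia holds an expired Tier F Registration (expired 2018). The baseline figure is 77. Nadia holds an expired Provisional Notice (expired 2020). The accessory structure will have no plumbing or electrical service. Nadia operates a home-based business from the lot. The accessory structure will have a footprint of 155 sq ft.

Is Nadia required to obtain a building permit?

No — exception (e) applies; Nadia does not need a building permit.

Exception (a) is satisfied on its face — the qualifying period is 195 days, less than the 205 days limit; no windows face an adjoining lot; a current Category 2 Certificate is held. But applying paragraph (f): (f) is triggered — a home-based business operates on the lot. (a) is therefore removed.
Exception (b) requires that the owner holds a current Tier F Registration from the Norling Regulator; but no current Tier F Registration is held, so (b) is unavailable.
Exception (c) requires that the structure uses only unpowered hand tools for assembly; but assembly uses power tools, so (c) is unavailable.
Exception (d) does not apply: the rear setback is under 3 m.
Exception (e): the structure's height is 8 ft, under the 10 ft limit; there is no plumbing or electrical service — every condition holds. Under paragraphs (j)–(o): (j) is engaged (a current Class B Certificate is held), but is overridden by (k): (k) operates against (j): the coverage ratio is 58%, under the 62% limit. (l) is engaged (the lot is in a historic district), but is itself disapplied by (m): (m) operates against (l): the compliance score is 65 points, less than the 66 points limit. (n) is engaged (a current Tier 3 Declaration is held), but is overridden by (o): (o) is engaged — the baseline figure is 77, under the 107 limit. So (e) applies.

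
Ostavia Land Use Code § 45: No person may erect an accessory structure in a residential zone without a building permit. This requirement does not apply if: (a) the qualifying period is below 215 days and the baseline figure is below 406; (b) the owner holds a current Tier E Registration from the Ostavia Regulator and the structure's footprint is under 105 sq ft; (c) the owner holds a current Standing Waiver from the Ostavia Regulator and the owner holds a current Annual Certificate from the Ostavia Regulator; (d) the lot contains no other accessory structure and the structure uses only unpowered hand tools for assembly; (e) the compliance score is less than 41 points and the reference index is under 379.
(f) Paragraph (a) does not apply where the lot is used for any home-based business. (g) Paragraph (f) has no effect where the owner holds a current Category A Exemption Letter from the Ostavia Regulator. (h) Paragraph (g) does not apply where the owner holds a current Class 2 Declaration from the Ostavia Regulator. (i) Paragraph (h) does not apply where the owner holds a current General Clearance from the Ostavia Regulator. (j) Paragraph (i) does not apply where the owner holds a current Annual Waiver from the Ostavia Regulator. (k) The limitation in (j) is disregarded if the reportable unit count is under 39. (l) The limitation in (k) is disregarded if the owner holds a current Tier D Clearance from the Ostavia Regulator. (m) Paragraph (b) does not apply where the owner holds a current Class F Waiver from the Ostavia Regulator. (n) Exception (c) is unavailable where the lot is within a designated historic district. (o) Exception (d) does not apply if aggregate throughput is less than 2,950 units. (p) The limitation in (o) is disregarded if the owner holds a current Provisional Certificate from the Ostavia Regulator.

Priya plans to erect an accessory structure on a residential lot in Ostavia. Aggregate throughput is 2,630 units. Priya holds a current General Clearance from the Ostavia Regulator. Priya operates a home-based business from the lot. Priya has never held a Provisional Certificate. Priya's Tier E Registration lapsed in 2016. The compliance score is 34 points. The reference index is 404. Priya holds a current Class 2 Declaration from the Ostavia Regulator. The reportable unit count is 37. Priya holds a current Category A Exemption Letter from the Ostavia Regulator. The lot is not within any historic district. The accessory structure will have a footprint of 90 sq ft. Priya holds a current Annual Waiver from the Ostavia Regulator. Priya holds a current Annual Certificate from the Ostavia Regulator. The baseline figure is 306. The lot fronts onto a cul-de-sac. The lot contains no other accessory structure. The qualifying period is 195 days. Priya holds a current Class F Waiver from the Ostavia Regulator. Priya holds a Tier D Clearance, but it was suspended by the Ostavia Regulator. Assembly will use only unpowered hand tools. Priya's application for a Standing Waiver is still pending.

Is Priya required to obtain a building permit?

No — exception (a) applies; Priya does not need a building permit.

Exception (a)'s conditions are all satisfied: the qualifying period is 195 days, below the 215 days limit; the baseline figure is 306, below the 406 limit. Applying paragraphs (f)–(l): (f) would limit (a) — a home-based business operates on the lot — but (g) sets (f) aside: (g) operates against (f): a current Category A Exemption Letter is held. (h) operates (a current Class 2 Declaration is held), but is itself disapplied by (i): (i) operates against (h): a current General Clearance is held. (j) is engaged (a current Annual Waiver is held), but is overridden by (k): (k) operates against (j): the reportable unit count is 37, under the 39 limit. (l), which would lift (k), is inapplicable — the Tier D Clearance is not current. (a) remains available.
Exception (b) fails — no current Tier E Registration is held.
Exception (c) fails — no current Standing Waiver is held.
Exception (d): the lot has no other accessory structure; assembly uses only hand tools — every condition holds. However, paragraphs (o)–(p) must be considered: (o) operates against (d): aggregate throughput is 2,630 units, less than the 2,950 units limit. (p), which would lift (o), is not engaged — there is no Provisional Certificate in force. (d) is therefore removed.
Exception (e) does not apply: the reference index is 404, not under 379.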